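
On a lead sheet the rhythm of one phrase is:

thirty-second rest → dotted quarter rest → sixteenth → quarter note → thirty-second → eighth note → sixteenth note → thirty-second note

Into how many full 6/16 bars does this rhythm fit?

One bar of 6/16 = 12 thirty-second notes.
Convert each value to thirty-second notes: thirty-second rest = 1; dotted quarter rest = 12; sixteenth = 2; quarter note = 8; thirty-second = 1; eighth note = 4; sixteenth note = 2; thirty-second note = 1.
Total: 1 + 12 + 2 + 8 + 1 + 4 + 2 + 1 = 31.
31 ÷ 12 = 2 complete bars with 7 left over.

2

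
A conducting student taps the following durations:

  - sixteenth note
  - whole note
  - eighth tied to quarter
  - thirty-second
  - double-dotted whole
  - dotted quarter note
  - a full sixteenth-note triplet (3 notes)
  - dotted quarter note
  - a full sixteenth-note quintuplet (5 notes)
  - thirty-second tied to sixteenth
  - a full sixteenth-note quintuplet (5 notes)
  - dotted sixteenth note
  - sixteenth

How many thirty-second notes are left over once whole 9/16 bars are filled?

11

One bar of 9/16 = 18 thirty-second notes.
Express everything in thirty-second notes: sixteenth note = 2; whole note = 32; eighth tied to quarter (eighth + quarter) = 12; thirty-second = 1; double-dotted whole = 56; dotted quarter note = 12; a full sixteenth-note triplet (3 notes) (three triplet sixteenths span one eighth) = 4; dotted quarter note = 12; a full sixteenth-note quintuplet (5 notes) (five quintuplet sixteenths span one quarter) = 8; thirty-second tied to sixteenth (thirty-second + sixteenth) = 3; a full sixteenth-note quintuplet (5 notes) (five quintuplet sixteenths span one quarter) = 8; dotted sixteenth note = 3; sixteenth = 2.
Sum: 2 + 32 + 12 + 1 + 56 + 12 + 4 + 12 + 8 + 3 + 8 + 3 + 2 = 155.
155 ÷ 18 = 8 complete bars with 11 thirty-second notes remaining.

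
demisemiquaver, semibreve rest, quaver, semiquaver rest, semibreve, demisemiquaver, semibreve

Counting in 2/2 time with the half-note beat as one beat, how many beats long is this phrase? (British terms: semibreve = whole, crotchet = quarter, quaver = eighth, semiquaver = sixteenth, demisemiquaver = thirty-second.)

One half-note beat = 16 thirty-second notes.
Each duration in thirty-second notes: demisemiquaver = 1; semibreve rest = 32; quaver = 4; semiquaver rest = 2; semibreve = 32; demisemiquaver = 1; semibreve = 32.
Adding: 1 + 32 + 4 + 2 + 32 + 1 + 32 = 104.
104 ÷ 16 = 6.5 beats.

6.5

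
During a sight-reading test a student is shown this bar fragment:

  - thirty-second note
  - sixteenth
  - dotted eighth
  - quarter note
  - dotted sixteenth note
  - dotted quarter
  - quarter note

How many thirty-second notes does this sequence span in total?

40

Convert each value to thirty-second notes: thirty-second note = 1; sixteenth = 2; dotted eighth = 6; quarter note = 8; dotted sixteenth note = 3; dotted quarter = 12; quarter note = 8.
Total: 1 + 2 + 6 + 8 + 3 + 12 + 8 = 40 thirty-second notes.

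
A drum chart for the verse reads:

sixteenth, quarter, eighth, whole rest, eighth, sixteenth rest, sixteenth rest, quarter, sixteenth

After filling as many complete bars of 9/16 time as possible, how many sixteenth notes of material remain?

One bar of 9/16 = 9 sixteenth notes.
In sixteenth notes: sixteenth = 1; quarter = 4; eighth = 2; whole rest = 16; eighth = 2; sixteenth rest = 1; sixteenth rest = 1; quarter = 4; sixteenth = 1.
Total: 1 + 4 + 2 + 16 + 2 + 1 + 1 + 4 + 1 = 32.
32 ÷ 9 = 3 complete bars with 5 sixteenth notes remaining.

5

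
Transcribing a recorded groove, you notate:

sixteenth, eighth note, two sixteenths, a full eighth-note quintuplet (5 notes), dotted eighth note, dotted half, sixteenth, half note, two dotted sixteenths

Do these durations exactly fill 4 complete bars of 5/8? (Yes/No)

One bar of 5/8 = 20 thirty-second notes, so 4 bars = 80.
Each duration in thirty-second notes: sixteenth = 2; eighth note = 4; sixteenth = 2; sixteenth = 2; a full eighth-note quintuplet (5 notes) (five quintuplet eighths span one half) = 16; dotted eighth note = 6; dotted half = 24; sixteenth = 2; half note = 16; dotted sixteenth = 3; dotted sixteenth = 3.
Adding: 2 + 4 + 2 + 2 + 16 + 6 + 24 + 2 + 16 + 3 + 3 = 80.
80 equals 80, so the answer is Yes.

Yes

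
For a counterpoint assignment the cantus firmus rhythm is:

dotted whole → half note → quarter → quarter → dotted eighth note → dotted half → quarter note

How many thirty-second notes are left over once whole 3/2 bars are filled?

One bar of 3/2 = 24 sixteenth notes.
Convert each value to sixteenth notes: dotted whole = 24; half note = 8; quarter = 4; quarter = 4; dotted eighth note = 3; dotted half = 12; quarter note = 4.
Altogether 24 + 8 + 4 + 4 + 3 + 12 + 4 = 59.
59 ÷ 24 = 2 complete bars with 11 sixteenth notes remaining = 22 thirty-second notes.

22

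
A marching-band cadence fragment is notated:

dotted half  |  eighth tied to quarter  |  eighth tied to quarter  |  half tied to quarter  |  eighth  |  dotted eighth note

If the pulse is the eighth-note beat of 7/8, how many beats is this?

20.5

One eighth-note beat = 2 sixteenth notes.
In sixteenth notes: dotted half = 12; eighth tied to quarter (eighth + quarter) = 6; eighth tied to quarter (eighth + quarter) = 6; half tied to quarter (half + quarter) = 12; eighth = 2; dotted eighth note = 3.
Adding: 12 + 6 + 6 + 12 + 2 + 3 = 41.
41 ÷ 2 = 20.5 beats.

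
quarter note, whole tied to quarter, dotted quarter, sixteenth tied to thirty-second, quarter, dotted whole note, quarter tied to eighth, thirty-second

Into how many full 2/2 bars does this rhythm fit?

One bar of 2/2 = 32 thirty-second notes.
In thirty-second notes: quarter note = 8; whole tied to quarter (whole + quarter) = 40; dotted quarter = 12; sixteenth tied to thirty-second (sixteenth + thirty-second) = 3; quarter = 8; dotted whole note = 48; quarter tied to eighth (quarter + eighth) = 12; thirty-second = 1.
Sum: 8 + 40 + 12 + 3 + 8 + 48 + 12 + 1 = 132.
132 ÷ 32 = 4 complete bars with 4 left over.

4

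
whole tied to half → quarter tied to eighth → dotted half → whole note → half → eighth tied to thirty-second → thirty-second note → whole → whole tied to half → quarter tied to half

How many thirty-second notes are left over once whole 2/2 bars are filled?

One bar of 2/2 = 32 thirty-second notes.
In thirty-second notes: whole tied to half (whole + half) = 48; quarter tied to eighth (quarter + eighth) = 12; dotted half = 24; whole note = 32; half = 16; eighth tied to thirty-second (eighth + thirty-second) = 5; thirty-second note = 1; whole = 32; whole tied to half (whole + half) = 48; quarter tied to half (quarter + half) = 24.
Adding: 48 + 12 + 24 + 32 + 16 + 5 + 1 + 32 + 48 + 24 = 242.
242 ÷ 32 = 7 complete bars with 18 thirty-second notes remaining.

18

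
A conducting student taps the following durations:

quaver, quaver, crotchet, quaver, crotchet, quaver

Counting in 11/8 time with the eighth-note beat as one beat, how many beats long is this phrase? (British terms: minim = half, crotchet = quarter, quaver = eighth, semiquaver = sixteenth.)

8

One eighth-note beat = 2 sixteenth notes.
Working in sixteenth notes: quaver = 2; quaver = 2; crotchet = 4; quaver = 2; crotchet = 4; quaver = 2.
Sum: 2 + 2 + 4 + 2 + 4 + 2 = 16.
16 ÷ 2 = 8 beats.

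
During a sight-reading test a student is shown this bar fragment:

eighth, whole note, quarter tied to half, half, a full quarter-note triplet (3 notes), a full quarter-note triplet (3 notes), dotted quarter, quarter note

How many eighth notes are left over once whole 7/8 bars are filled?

4

One bar of 7/8 = 7 eighth notes.
In eighth notes: eighth = 1; whole note = 8; quarter tied to half (quarter + half) = 6; half = 4; a full quarter-note triplet (3 notes) (three triplet quarters span one half) = 4; a full quarter-note triplet (3 notes) (three triplet quarters span one half) = 4; dotted quarter = 3; quarter note = 2.
Sum: 1 + 8 + 6 + 4 + 4 + 4 + 3 + 2 = 32.
32 ÷ 7 = 4 complete bars with 4 eighth notes remaining.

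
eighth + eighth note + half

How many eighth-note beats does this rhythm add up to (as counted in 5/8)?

One eighth-note beat = 2 sixteenth notes.
Convert each value to sixteenth notes: eighth = 2; eighth note = 2; half = 8.
Adding: 2 + 2 + 8 = 12.
12 ÷ 2 = 6 beats.

6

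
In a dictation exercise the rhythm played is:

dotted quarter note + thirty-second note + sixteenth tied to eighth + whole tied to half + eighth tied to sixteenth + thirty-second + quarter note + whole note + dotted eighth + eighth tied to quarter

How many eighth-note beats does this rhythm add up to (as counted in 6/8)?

33

One eighth-note beat = 4 thirty-second notes.
Each duration in thirty-second notes: dotted quarter note = 12; thirty-second note = 1; sixteenth tied to eighth (sixteenth + eighth) = 6; whole tied to half (whole + half) = 48; eighth tied to sixteenth (eighth + sixteenth) = 6; thirty-second = 1; quarter note = 8; whole note = 32; dotted eighth = 6; eighth tied to quarter (eighth + quarter) = 12.
Sum: 12 + 1 + 6 + 48 + 6 + 1 + 8 + 32 + 6 + 12 = 132.
132 ÷ 4 = 33 beats.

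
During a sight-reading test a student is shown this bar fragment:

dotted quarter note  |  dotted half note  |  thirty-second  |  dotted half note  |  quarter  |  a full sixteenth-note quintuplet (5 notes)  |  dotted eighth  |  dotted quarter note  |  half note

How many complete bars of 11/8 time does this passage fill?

One bar of 11/8 = 44 thirty-second notes.
Each duration in thirty-second notes: dotted quarter note = 12; dotted half note = 24; thirty-second = 1; dotted half note = 24; quarter = 8; a full sixteenth-note quintuplet (5 notes) (five quintuplet sixteenths span one quarter) = 8; dotted eighth = 6; dotted quarter note = 12; half note = 16.
Adding: 12 + 24 + 1 + 24 + 8 + 8 + 6 + 12 + 16 = 111.
111 ÷ 44 = 2 complete bars with 23 left over.

2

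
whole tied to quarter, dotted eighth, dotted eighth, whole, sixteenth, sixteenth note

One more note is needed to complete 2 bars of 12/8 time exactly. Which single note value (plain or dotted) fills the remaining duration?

2 bars of 12/8 = 48 sixteenth notes.
Express everything in sixteenth notes: whole tied to quarter (whole + quarter) = 20; dotted eighth = 3; dotted eighth = 3; whole = 16; sixteenth = 1; sixteenth note = 1.
Total: 20 + 3 + 3 + 16 + 1 + 1 = 44.
Remaining: 48 − 44 = 4 sixteenth notes, which is a quarter note.

quarter note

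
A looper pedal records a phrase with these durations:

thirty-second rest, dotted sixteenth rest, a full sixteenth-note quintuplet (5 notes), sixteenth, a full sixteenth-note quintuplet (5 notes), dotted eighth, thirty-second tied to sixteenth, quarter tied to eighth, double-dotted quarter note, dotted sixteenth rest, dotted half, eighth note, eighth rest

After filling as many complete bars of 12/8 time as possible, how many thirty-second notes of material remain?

One bar of 12/8 = 48 thirty-second notes.
Convert each value to thirty-second notes: thirty-second rest = 1; dotted sixteenth rest = 3; a full sixteenth-note quintuplet (5 notes) (five quintuplet sixteenths span one quarter) = 8; sixteenth = 2; a full sixteenth-note quintuplet (5 notes) (five quintuplet sixteenths span one quarter) = 8; dotted eighth = 6; thirty-second tied to sixteenth (thirty-second + sixteenth) = 3; quarter tied to eighth (quarter + eighth) = 12; double-dotted quarter note = 14; dotted sixteenth rest = 3; dotted half = 24; eighth note = 4; eighth rest = 4.
Total: 1 + 3 + 8 + 2 + 8 + 6 + 3 + 12 + 14 + 3 + 24 + 4 + 4 = 92.
92 ÷ 48 = 1 complete bar with 44 thirty-second notes remaining.

44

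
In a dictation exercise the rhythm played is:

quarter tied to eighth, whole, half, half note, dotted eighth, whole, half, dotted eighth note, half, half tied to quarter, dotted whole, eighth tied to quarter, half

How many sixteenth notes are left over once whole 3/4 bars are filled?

6

One bar of 3/4 = 12 sixteenth notes.
Convert each value to sixteenth notes: quarter tied to eighth (quarter + eighth) = 6; whole = 16; half = 8; half note = 8; dotted eighth = 3; whole = 16; half = 8; dotted eighth note = 3; half = 8; half tied to quarter (half + quarter) = 12; dotted whole = 24; eighth tied to quarter (eighth + quarter) = 6; half = 8.
Total: 6 + 16 + 8 + 8 + 3 + 16 + 8 + 3 + 8 + 12 + 24 + 6 + 8 = 126.
126 ÷ 12 = 10 complete bars with 6 sixteenth notes remaining.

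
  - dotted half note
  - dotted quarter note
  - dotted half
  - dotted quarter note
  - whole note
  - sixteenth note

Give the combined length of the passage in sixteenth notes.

53

In sixteenth notes: dotted half note = 12; dotted quarter note = 6; dotted half = 12; dotted quarter note = 6; whole note = 16; sixteenth note = 1.
Sum: 12 + 6 + 12 + 6 + 16 + 1 = 53 sixteenth notes.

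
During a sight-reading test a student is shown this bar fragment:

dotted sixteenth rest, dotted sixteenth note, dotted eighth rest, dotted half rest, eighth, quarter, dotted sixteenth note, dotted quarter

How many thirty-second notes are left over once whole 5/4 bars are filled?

One bar of 5/4 = 40 thirty-second notes.
Convert each value to thirty-second notes: dotted sixteenth rest = 3; dotted sixteenth note = 3; dotted eighth rest = 6; dotted half rest = 24; eighth = 4; quarter = 8; dotted sixteenth note = 3; dotted quarter = 12.
Adding: 3 + 3 + 6 + 24 + 4 + 8 + 3 + 12 = 63.
63 ÷ 40 = 1 complete bar with 23 thirty-second notes remaining.

23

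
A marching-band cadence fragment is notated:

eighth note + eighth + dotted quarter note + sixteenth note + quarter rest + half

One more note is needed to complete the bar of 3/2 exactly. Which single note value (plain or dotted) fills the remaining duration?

sixteenth note

The bar of 3/2 = 24 sixteenth notes.
Each duration in sixteenth notes: eighth note = 2; eighth = 2; dotted quarter note = 6; sixteenth note = 1; quarter rest = 4; half = 8.
Total: 2 + 2 + 6 + 1 + 4 + 8 = 23.
Remaining: 24 − 23 = 1 sixteenth note, which is a sixteenth note.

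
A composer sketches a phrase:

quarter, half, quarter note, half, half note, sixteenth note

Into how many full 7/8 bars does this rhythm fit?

2

One bar of 7/8 = 14 sixteenth notes.
Express everything in sixteenth notes: quarter = 4; half = 8; quarter note = 4; half = 8; half note = 8; sixteenth note = 1.
Altogether 4 + 8 + 4 + 8 + 8 + 1 = 33.
33 ÷ 14 = 2 complete bars with 5 left over.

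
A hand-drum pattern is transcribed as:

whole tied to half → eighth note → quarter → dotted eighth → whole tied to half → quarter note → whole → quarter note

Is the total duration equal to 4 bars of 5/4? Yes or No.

No

One bar of 5/4 = 20 sixteenth notes, so 4 bars = 80.
Working in sixteenth notes: whole tied to half (whole + half) = 24; eighth note = 2; quarter = 4; dotted eighth = 3; whole tied to half (whole + half) = 24; quarter note = 4; whole = 16; quarter note = 4.
Altogether 24 + 2 + 4 + 3 + 24 + 4 + 16 + 4 = 81.
81 exceeds 80, so the answer is No.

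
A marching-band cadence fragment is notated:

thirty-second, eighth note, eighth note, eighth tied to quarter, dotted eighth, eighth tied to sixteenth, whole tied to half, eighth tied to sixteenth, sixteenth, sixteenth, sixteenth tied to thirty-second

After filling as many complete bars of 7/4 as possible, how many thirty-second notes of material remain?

One bar of 7/4 = 56 thirty-second notes.
Convert each value to thirty-second notes: thirty-second = 1; eighth note = 4; eighth note = 4; eighth tied to quarter (eighth + quarter) = 12; dotted eighth = 6; eighth tied to sixteenth (eighth + sixteenth) = 6; whole tied to half (whole + half) = 48; eighth tied to sixteenth (eighth + sixteenth) = 6; sixteenth = 2; sixteenth = 2; sixteenth tied to thirty-second (sixteenth + thirty-second) = 3.
Altogether 1 + 4 + 4 + 12 + 6 + 6 + 48 + 6 + 2 + 2 + 3 = 94.
94 ÷ 56 = 1 complete bar with 38 thirty-second notes remaining.

38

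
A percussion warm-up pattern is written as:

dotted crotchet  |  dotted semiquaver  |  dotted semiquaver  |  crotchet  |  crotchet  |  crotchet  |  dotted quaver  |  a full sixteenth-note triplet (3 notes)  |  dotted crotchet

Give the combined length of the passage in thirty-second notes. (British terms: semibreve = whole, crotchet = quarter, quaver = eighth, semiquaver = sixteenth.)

64

Convert each value to thirty-second notes: dotted crotchet = 12; dotted semiquaver = 3; dotted semiquaver = 3; crotchet = 8; crotchet = 8; crotchet = 8; dotted quaver = 6; a full sixteenth-note triplet (3 notes) (three triplet sixteenths span one eighth) = 4; dotted crotchet = 12.
Adding: 12 + 3 + 3 + 8 + 8 + 8 + 6 + 4 + 12 = 64 thirty-second notes.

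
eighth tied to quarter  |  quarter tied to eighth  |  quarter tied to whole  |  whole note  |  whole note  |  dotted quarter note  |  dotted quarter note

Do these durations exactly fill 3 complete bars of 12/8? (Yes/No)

No

One bar of 12/8 = 12 eighth notes, so 3 bars = 36.
Convert each value to eighth notes: eighth tied to quarter (eighth + quarter) = 3; quarter tied to eighth (quarter + eighth) = 3; quarter tied to whole (quarter + whole) = 10; whole note = 8; whole note = 8; dotted quarter note = 3; dotted quarter note = 3.
Total: 3 + 3 + 10 + 8 + 8 + 3 + 3 = 38.
38 exceeds 36, so the answer is No.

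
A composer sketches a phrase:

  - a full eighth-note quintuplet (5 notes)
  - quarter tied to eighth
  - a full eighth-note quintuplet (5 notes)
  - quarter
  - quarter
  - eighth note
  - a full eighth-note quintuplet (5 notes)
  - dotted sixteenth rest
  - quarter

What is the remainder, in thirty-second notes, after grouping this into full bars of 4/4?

27

One bar of 4/4 = 32 thirty-second notes.
Express everything in thirty-second notes: a full eighth-note quintuplet (5 notes) (five quintuplet eighths span one half) = 16; quarter tied to eighth (quarter + eighth) = 12; a full eighth-note quintuplet (5 notes) (five quintuplet eighths span one half) = 16; quarter = 8; quarter = 8; eighth note = 4; a full eighth-note quintuplet (5 notes) (five quintuplet eighths span one half) = 16; dotted sixteenth rest = 3; quarter = 8.
Total: 16 + 12 + 16 + 8 + 8 + 4 + 16 + 3 + 8 = 91.
91 ÷ 32 = 2 complete bars with 27 thirty-second notes remaining.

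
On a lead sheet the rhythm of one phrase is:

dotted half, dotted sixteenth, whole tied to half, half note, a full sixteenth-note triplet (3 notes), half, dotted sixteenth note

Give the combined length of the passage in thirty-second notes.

114

In thirty-second notes: dotted half = 24; dotted sixteenth = 3; whole tied to half (whole + half) = 48; half note = 16; a full sixteenth-note triplet (3 notes) (three triplet sixteenths span one eighth) = 4; half = 16; dotted sixteenth note = 3.
Altogether 24 + 3 + 48 + 16 + 4 + 16 + 3 = 114 thirty-second notes.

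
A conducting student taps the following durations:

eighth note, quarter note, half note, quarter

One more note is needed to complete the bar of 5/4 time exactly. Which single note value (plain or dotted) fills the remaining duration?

The bar of 5/4 = 10 eighth notes.
Each duration in eighth notes: eighth note = 1; quarter note = 2; half note = 4; quarter = 2.
Total: 1 + 2 + 4 + 2 = 9.
Remaining: 10 − 9 = 1 eighth note, which is a eighth note.

eighth note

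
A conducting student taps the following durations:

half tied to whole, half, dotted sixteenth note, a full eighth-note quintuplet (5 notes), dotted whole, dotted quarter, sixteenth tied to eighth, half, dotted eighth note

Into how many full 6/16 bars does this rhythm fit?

14

One bar of 6/16 = 12 thirty-second notes.
In thirty-second notes: half tied to whole (half + whole) = 48; half = 16; dotted sixteenth note = 3; a full eighth-note quintuplet (5 notes) (five quintuplet eighths span one half) = 16; dotted whole = 48; dotted quarter = 12; sixteenth tied to eighth (sixteenth + eighth) = 6; half = 16; dotted eighth note = 6.
Altogether 48 + 16 + 3 + 16 + 48 + 12 + 6 + 16 + 6 = 171.
171 ÷ 12 = 14 complete bars with 3 left over.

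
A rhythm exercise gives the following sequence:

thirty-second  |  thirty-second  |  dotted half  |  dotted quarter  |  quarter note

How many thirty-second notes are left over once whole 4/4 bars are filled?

14

One bar of 4/4 = 32 thirty-second notes.
Convert each value to thirty-second notes: thirty-second = 1; thirty-second = 1; dotted half = 24; dotted quarter = 12; quarter note = 8.
Total: 1 + 1 + 24 + 12 + 8 = 46.
46 ÷ 32 = 1 complete bar with 14 thirty-second notes remaining.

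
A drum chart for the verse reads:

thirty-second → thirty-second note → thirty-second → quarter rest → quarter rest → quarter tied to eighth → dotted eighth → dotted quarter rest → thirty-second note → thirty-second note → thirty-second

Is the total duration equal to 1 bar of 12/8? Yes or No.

No

One bar of 12/8 = 48 thirty-second notes.
Each duration in thirty-second notes: thirty-second = 1; thirty-second note = 1; thirty-second = 1; quarter rest = 8; quarter rest = 8; quarter tied to eighth (quarter + eighth) = 12; dotted eighth = 6; dotted quarter rest = 12; thirty-second note = 1; thirty-second note = 1; thirty-second = 1.
Adding: 1 + 1 + 1 + 8 + 8 + 12 + 6 + 12 + 1 + 1 + 1 = 52.
52 exceeds 48, so the answer is No.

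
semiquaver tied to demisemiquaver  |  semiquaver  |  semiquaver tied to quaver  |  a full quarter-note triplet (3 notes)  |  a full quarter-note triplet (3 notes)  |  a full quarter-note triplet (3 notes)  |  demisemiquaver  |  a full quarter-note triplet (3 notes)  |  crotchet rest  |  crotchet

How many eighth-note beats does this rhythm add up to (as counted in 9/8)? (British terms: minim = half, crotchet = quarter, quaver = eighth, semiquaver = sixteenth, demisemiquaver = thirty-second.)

One eighth-note beat = 4 thirty-second notes.
Express everything in thirty-second notes: semiquaver tied to demisemiquaver (semiquaver + demisemiquaver) = 3; semiquaver = 2; semiquaver tied to quaver (semiquaver + quaver) = 6; a full quarter-note triplet (3 notes) (three triplet quarters span one half) = 16; a full quarter-note triplet (3 notes) (three triplet quarters span one half) = 16; a full quarter-note triplet (3 notes) (three triplet quarters span one half) = 16; demisemiquaver = 1; a full quarter-note triplet (3 notes) (three triplet quarters span one half) = 16; crotchet rest = 8; crotchet = 8.
Adding: 3 + 2 + 6 + 16 + 16 + 16 + 1 + 16 + 8 + 8 = 92.
92 ÷ 4 = 23 beats.

23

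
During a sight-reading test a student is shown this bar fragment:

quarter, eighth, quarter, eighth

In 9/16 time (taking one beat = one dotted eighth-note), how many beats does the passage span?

One dotted eighth-note beat = 3 sixteenth notes.
In sixteenth notes: quarter = 4; eighth = 2; quarter = 4; eighth = 2.
Altogether 4 + 2 + 4 + 2 = 12.
12 ÷ 3 = 4 beats.

4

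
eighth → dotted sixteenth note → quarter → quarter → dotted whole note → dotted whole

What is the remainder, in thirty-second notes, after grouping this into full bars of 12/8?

One bar of 12/8 = 48 thirty-second notes.
Each duration in thirty-second notes: eighth = 4; dotted sixteenth note = 3; quarter = 8; quarter = 8; dotted whole note = 48; dotted whole = 48.
Sum: 4 + 3 + 8 + 8 + 48 + 48 = 119.
119 ÷ 48 = 2 complete bars with 23 thirty-second notes remaining.

23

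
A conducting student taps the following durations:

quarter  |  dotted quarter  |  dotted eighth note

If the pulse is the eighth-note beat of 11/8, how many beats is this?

6.5

One eighth-note beat = 2 sixteenth notes.
Working in sixteenth notes: quarter = 4; dotted quarter = 6; dotted eighth note = 3.
Sum: 4 + 6 + 3 = 13.
13 ÷ 2 = 6.5 beats.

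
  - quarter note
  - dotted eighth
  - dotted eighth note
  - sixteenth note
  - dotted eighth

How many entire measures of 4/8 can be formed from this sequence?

1

One bar of 4/8 = 8 sixteenth notes.
Working in sixteenth notes: quarter note = 4; dotted eighth = 3; dotted eighth note = 3; sixteenth note = 1; dotted eighth = 3.
Sum: 4 + 3 + 3 + 1 + 3 = 14.
14 ÷ 8 = 1 complete bar with 6 left over.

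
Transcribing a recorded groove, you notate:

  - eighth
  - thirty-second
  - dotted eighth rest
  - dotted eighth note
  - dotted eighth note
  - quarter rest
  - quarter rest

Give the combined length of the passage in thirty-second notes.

Working in thirty-second notes: eighth = 4; thirty-second = 1; dotted eighth rest = 6; dotted eighth note = 6; dotted eighth note = 6; quarter rest = 8; quarter rest = 8.
Altogether 4 + 1 + 6 + 6 + 6 + 8 + 8 = 39 thirty-second notes.

39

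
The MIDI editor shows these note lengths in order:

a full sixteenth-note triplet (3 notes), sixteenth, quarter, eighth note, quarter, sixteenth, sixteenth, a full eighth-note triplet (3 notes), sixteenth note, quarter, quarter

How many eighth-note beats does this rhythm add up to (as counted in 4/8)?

14

One eighth-note beat = 2 sixteenth notes.
Each duration in sixteenth notes: a full sixteenth-note triplet (3 notes) (three triplet sixteenths span one eighth) = 2; sixteenth = 1; quarter = 4; eighth note = 2; quarter = 4; sixteenth = 1; sixteenth = 1; a full eighth-note triplet (3 notes) (three triplet eighths span one quarter) = 4; sixteenth note = 1; quarter = 4; quarter = 4.
Sum: 2 + 1 + 4 + 2 + 4 + 1 + 1 + 4 + 1 + 4 + 4 = 28.
28 ÷ 2 = 14 beats.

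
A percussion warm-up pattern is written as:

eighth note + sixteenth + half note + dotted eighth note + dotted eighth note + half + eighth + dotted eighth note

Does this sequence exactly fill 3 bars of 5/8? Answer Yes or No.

Yes

One bar of 5/8 = 10 sixteenth notes, so 3 bars = 30.
Each duration in sixteenth notes: eighth note = 2; sixteenth = 1; half note = 8; dotted eighth note = 3; dotted eighth note = 3; half = 8; eighth = 2; dotted eighth note = 3.
Total: 2 + 1 + 8 + 3 + 3 + 8 + 2 + 3 = 30.
30 equals 30, so the answer is Yes.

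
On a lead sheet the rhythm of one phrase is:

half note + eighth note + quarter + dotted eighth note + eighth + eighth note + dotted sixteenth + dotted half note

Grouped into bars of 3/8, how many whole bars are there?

One bar of 3/8 = 12 thirty-second notes.
Working in thirty-second notes: half note = 16; eighth note = 4; quarter = 8; dotted eighth note = 6; eighth = 4; eighth note = 4; dotted sixteenth = 3; dotted half note = 24.
Total: 16 + 4 + 8 + 6 + 4 + 4 + 3 + 24 = 69.
69 ÷ 12 = 5 complete bars with 9 left over.

5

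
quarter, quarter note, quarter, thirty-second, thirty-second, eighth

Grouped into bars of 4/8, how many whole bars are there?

One bar of 4/8 = 16 thirty-second notes.
Express everything in thirty-second notes: quarter = 8; quarter note = 8; quarter = 8; thirty-second = 1; thirty-second = 1; eighth = 4.
Altogether 8 + 8 + 8 + 1 + 1 + 4 = 30.
30 ÷ 16 = 1 complete bar with 14 left over.

1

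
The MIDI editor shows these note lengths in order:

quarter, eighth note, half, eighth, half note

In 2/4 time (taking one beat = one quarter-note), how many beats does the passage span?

One quarter-note beat = 2 eighth notes.
Each duration in eighth notes: quarter = 2; eighth note = 1; half = 4; eighth = 1; half note = 4.
Sum: 2 + 1 + 4 + 1 + 4 = 12.
12 ÷ 2 = 6 beats.

6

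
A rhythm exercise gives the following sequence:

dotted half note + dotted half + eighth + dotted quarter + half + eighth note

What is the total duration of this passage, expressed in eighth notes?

Each duration in eighth notes: dotted half note = 6; dotted half = 6; eighth = 1; dotted quarter = 3; half = 4; eighth note = 1.
Adding: 6 + 6 + 1 + 3 + 4 + 1 = 21 eighth notes.

21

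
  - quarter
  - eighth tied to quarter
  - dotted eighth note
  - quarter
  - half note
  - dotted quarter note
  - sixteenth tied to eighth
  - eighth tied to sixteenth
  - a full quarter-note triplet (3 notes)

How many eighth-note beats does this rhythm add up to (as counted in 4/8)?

22.5

One eighth-note beat = 2 sixteenth notes.
Working in sixteenth notes: quarter = 4; eighth tied to quarter (eighth + quarter) = 6; dotted eighth note = 3; quarter = 4; half note = 8; dotted quarter note = 6; sixteenth tied to eighth (sixteenth + eighth) = 3; eighth tied to sixteenth (eighth + sixteenth) = 3; a full quarter-note triplet (3 notes) (three triplet quarters span one half) = 8.
Altogether 4 + 6 + 3 + 4 + 8 + 6 + 3 + 3 + 8 = 45.
45 ÷ 2 = 22.5 beats.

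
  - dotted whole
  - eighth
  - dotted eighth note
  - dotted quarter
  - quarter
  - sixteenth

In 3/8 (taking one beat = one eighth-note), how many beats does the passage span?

20

One eighth-note beat = 2 sixteenth notes.
Express everything in sixteenth notes: dotted whole = 24; eighth = 2; dotted eighth note = 3; dotted quarter = 6; quarter = 4; sixteenth = 1.
Adding: 24 + 2 + 3 + 6 + 4 + 1 = 40.
40 ÷ 2 = 20 beats.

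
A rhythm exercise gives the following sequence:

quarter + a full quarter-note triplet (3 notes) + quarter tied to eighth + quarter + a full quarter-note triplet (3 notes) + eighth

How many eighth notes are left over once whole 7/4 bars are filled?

2

One bar of 7/4 = 14 eighth notes.
Convert each value to eighth notes: quarter = 2; a full quarter-note triplet (3 notes) (three triplet quarters span one half) = 4; quarter tied to eighth (quarter + eighth) = 3; quarter = 2; a full quarter-note triplet (3 notes) (three triplet quarters span one half) = 4; eighth = 1.
Sum: 2 + 4 + 3 + 2 + 4 + 1 = 16.
16 ÷ 14 = 1 complete bar with 2 eighth notes remaining.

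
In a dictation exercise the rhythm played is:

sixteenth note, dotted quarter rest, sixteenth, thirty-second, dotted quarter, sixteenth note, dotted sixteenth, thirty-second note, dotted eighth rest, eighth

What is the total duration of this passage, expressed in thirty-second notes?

45

Express everything in thirty-second notes: sixteenth note = 2; dotted quarter rest = 12; sixteenth = 2; thirty-second = 1; dotted quarter = 12; sixteenth note = 2; dotted sixteenth = 3; thirty-second note = 1; dotted eighth rest = 6; eighth = 4.
Sum: 2 + 12 + 2 + 1 + 12 + 2 + 3 + 1 + 6 + 4 = 45 thirty-second notes.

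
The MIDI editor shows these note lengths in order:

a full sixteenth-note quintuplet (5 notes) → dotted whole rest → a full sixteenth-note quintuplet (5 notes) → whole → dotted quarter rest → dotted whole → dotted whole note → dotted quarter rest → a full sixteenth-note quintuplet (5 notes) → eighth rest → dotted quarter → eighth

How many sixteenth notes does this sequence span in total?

Convert each value to sixteenth notes: a full sixteenth-note quintuplet (5 notes) (five quintuplet sixteenths span one quarter) = 4; dotted whole rest = 24; a full sixteenth-note quintuplet (5 notes) (five quintuplet sixteenths span one quarter) = 4; whole = 16; dotted quarter rest = 6; dotted whole = 24; dotted whole note = 24; dotted quarter rest = 6; a full sixteenth-note quintuplet (5 notes) (five quintuplet sixteenths span one quarter) = 4; eighth rest = 2; dotted quarter = 6; eighth = 2.
Adding: 4 + 24 + 4 + 16 + 6 + 24 + 24 + 6 + 4 + 2 + 6 + 2 = 122 sixteenth notes.

122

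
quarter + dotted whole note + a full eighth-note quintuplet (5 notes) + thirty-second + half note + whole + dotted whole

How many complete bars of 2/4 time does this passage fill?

10

One bar of 2/4 = 16 thirty-second notes.
Working in thirty-second notes: quarter = 8; dotted whole note = 48; a full eighth-note quintuplet (5 notes) (five quintuplet eighths span one half) = 16; thirty-second = 1; half note = 16; whole = 32; dotted whole = 48.
Adding: 8 + 48 + 16 + 1 + 16 + 32 + 48 = 169.
169 ÷ 16 = 10 complete bars with 9 left over.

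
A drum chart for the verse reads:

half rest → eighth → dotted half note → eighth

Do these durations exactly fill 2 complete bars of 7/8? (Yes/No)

One bar of 7/8 = 7 eighth notes, so 2 bars = 14.
Each duration in eighth notes: half rest = 4; eighth = 1; dotted half note = 6; eighth = 1.
Adding: 4 + 1 + 6 + 1 = 12.
12 falls short of 14, so the answer is No.

No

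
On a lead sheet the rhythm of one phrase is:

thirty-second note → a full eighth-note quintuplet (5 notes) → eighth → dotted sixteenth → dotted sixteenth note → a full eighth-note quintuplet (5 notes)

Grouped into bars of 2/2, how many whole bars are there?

One bar of 2/2 = 32 thirty-second notes.
Working in thirty-second notes: thirty-second note = 1; a full eighth-note quintuplet (5 notes) (five quintuplet eighths span one half) = 16; eighth = 4; dotted sixteenth = 3; dotted sixteenth note = 3; a full eighth-note quintuplet (5 notes) (five quintuplet eighths span one half) = 16.
Adding: 1 + 16 + 4 + 3 + 3 + 16 = 43.
43 ÷ 32 = 1 complete bar with 11 left over.

1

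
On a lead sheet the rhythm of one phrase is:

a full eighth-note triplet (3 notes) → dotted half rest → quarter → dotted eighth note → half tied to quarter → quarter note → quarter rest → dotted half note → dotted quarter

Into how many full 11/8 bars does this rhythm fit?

One bar of 11/8 = 22 sixteenth notes.
Convert each value to sixteenth notes: a full eighth-note triplet (3 notes) (three triplet eighths span one quarter) = 4; dotted half rest = 12; quarter = 4; dotted eighth note = 3; half tied to quarter (half + quarter) = 12; quarter note = 4; quarter rest = 4; dotted half note = 12; dotted quarter = 6.
Altogether 4 + 12 + 4 + 3 + 12 + 4 + 4 + 12 + 6 = 61.
61 ÷ 22 = 2 complete bars with 17 left over.

2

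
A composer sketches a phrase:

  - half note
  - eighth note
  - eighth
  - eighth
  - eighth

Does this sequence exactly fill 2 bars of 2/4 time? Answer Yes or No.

One bar of 2/4 = 4 eighth notes, so 2 bars = 8.
Working in eighth notes: half note = 4; eighth note = 1; eighth = 1; eighth = 1; eighth = 1.
Altogether 4 + 1 + 1 + 1 + 1 = 8.
8 equals 8, so the answer is Yes.

Yes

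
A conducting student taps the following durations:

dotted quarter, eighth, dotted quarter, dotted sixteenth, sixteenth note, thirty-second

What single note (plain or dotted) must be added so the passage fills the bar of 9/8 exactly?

The bar of 9/8 = 36 thirty-second notes.
Each duration in thirty-second notes: dotted quarter = 12; eighth = 4; dotted quarter = 12; dotted sixteenth = 3; sixteenth note = 2; thirty-second = 1.
Altogether 12 + 4 + 12 + 3 + 2 + 1 = 34.
Remaining: 36 − 34 = 2 thirty-second notes, which is a sixteenth note.

sixteenth note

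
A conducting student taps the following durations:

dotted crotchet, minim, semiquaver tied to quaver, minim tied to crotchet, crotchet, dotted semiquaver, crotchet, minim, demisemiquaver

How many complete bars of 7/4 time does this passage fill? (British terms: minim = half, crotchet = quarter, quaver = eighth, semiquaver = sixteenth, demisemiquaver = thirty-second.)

One bar of 7/4 = 56 thirty-second notes.
Working in thirty-second notes: dotted crotchet = 12; minim = 16; semiquaver tied to quaver (semiquaver + quaver) = 6; minim tied to crotchet (minim + crotchet) = 24; crotchet = 8; dotted semiquaver = 3; crotchet = 8; minim = 16; demisemiquaver = 1.
Total: 12 + 16 + 6 + 24 + 8 + 3 + 8 + 16 + 1 = 94.
94 ÷ 56 = 1 complete bar with 38 left over.

1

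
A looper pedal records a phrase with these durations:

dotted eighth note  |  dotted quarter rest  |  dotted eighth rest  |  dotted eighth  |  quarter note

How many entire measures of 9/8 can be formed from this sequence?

One bar of 9/8 = 18 sixteenth notes.
In sixteenth notes: dotted eighth note = 3; dotted quarter rest = 6; dotted eighth rest = 3; dotted eighth = 3; quarter note = 4.
Sum: 3 + 6 + 3 + 3 + 4 = 19.
19 ÷ 18 = 1 complete bar with 1 left over.

1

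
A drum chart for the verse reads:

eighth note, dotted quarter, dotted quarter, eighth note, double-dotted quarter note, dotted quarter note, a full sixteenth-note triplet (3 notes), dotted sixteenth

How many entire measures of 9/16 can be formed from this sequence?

3

One bar of 9/16 = 18 thirty-second notes.
Each duration in thirty-second notes: eighth note = 4; dotted quarter = 12; dotted quarter = 12; eighth note = 4; double-dotted quarter note = 14; dotted quarter note = 12; a full sixteenth-note triplet (3 notes) (three triplet sixteenths span one eighth) = 4; dotted sixteenth = 3.
Adding: 4 + 12 + 12 + 4 + 14 + 12 + 4 + 3 = 65.
65 ÷ 18 = 3 complete bars with 11 left over.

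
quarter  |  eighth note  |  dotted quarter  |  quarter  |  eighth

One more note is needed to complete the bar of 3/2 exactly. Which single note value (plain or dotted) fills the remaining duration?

dotted quarter note

The bar of 3/2 = 12 eighth notes.
Express everything in eighth notes: quarter = 2; eighth note = 1; dotted quarter = 3; quarter = 2; eighth = 1.
Adding: 2 + 1 + 3 + 2 + 1 = 9.
Remaining: 12 − 9 = 3 eighth notes, which is a dotted quarter note.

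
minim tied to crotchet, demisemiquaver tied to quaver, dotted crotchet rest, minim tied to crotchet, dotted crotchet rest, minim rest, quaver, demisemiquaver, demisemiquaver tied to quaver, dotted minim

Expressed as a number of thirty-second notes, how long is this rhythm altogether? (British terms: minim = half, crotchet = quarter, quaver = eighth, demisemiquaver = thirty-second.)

Each duration in thirty-second notes: minim tied to crotchet (minim + crotchet) = 24; demisemiquaver tied to quaver (demisemiquaver + quaver) = 5; dotted crotchet rest = 12; minim tied to crotchet (minim + crotchet) = 24; dotted crotchet rest = 12; minim rest = 16; quaver = 4; demisemiquaver = 1; demisemiquaver tied to quaver (demisemiquaver + quaver) = 5; dotted minim = 24.
Sum: 24 + 5 + 12 + 24 + 12 + 16 + 4 + 1 + 5 + 24 = 127 thirty-second notes.

127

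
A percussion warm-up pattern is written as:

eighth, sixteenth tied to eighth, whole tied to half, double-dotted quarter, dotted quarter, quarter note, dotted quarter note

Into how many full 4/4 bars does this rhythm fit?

One bar of 4/4 = 16 sixteenth notes.
Convert each value to sixteenth notes: eighth = 2; sixteenth tied to eighth (sixteenth + eighth) = 3; whole tied to half (whole + half) = 24; double-dotted quarter = 7; dotted quarter = 6; quarter note = 4; dotted quarter note = 6.
Total: 2 + 3 + 24 + 7 + 6 + 4 + 6 = 52.
52 ÷ 16 = 3 complete bars with 4 left over.

3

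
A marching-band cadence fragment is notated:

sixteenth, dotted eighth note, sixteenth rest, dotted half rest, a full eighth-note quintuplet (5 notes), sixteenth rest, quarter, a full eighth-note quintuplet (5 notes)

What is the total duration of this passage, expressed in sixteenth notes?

38

Working in sixteenth notes: sixteenth = 1; dotted eighth note = 3; sixteenth rest = 1; dotted half rest = 12; a full eighth-note quintuplet (5 notes) (five quintuplet eighths span one half) = 8; sixteenth rest = 1; quarter = 4; a full eighth-note quintuplet (5 notes) (five quintuplet eighths span one half) = 8.
Total: 1 + 3 + 1 + 12 + 8 + 1 + 4 + 8 = 38 sixteenth notes.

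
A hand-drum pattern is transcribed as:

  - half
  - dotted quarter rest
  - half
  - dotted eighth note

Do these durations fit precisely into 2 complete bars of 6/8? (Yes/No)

One bar of 6/8 = 12 sixteenth notes, so 2 bars = 24.
Convert each value to sixteenth notes: half = 8; dotted quarter rest = 6; half = 8; dotted eighth note = 3.
Total: 8 + 6 + 8 + 3 = 25.
25 exceeds 24, so the answer is No.

No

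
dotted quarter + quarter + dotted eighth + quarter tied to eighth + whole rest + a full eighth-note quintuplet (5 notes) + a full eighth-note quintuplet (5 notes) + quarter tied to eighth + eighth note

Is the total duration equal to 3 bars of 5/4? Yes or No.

No

One bar of 5/4 = 20 sixteenth notes, so 3 bars = 60.
Express everything in sixteenth notes: dotted quarter = 6; quarter = 4; dotted eighth = 3; quarter tied to eighth (quarter + eighth) = 6; whole rest = 16; a full eighth-note quintuplet (5 notes) (five quintuplet eighths span one half) = 8; a full eighth-note quintuplet (5 notes) (five quintuplet eighths span one half) = 8; quarter tied to eighth (quarter + eighth) = 6; eighth note = 2.
Altogether 6 + 4 + 3 + 6 + 16 + 8 + 8 + 6 + 2 = 59.
59 falls short of 60, so the answer is No.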